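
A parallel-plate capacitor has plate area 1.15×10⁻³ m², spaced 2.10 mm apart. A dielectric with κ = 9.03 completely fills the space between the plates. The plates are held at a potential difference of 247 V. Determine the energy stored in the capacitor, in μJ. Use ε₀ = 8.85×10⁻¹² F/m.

1.33 μJ

C = κε₀A/d = 9.03 × 8.85×10⁻¹² × 1.15×10⁻³ / 2.10×10⁻³ = 4.38×10⁻¹¹ F.
U = ½CV² = ½ × 4.38×10⁻¹¹ × (247)² = 1.33×10⁻⁶ J.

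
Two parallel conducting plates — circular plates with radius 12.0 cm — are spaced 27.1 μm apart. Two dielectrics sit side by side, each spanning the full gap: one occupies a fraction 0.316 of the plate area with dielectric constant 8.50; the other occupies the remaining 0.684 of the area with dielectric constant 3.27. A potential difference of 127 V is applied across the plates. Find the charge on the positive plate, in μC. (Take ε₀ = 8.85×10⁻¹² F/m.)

A = π(12.0 cm)² = 4.52×10⁻² m².
Side-by-side slabs ⇒ two capacitors in parallel, each spanning the full gap.
C₁ = κ₁ε₀A₁/d = 8.50 × 8.85×10⁻¹² × 1.43×10⁻² / 2.71×10⁻⁵ = 3.97×10⁻⁸ F.
C₂ = κ₂ε₀A₂/d = 3.27 × 8.85×10⁻¹² × 3.09×10⁻² / 2.71×10⁻⁵ = 3.30×10⁻⁸ F.
C = C₁ + C₂ = 7.27×10⁻⁸ F.
Q = CV = 7.27×10⁻⁸ × 127 = 9.24×10⁻⁶ C.

Q ≈ 9.24 μC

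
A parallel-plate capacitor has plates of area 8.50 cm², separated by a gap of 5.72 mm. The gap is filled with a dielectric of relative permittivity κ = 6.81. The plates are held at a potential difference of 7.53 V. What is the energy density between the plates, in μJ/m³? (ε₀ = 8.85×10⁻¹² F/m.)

u ≈ 52.2 μJ/m³

E = V/d = 7.53 / 5.72×10⁻³ = 1.32×10³ V/m.
u = ½κε₀E² = ½ × 6.81 × 8.85×10⁻¹² × (1.32×10³)² = 5.22×10⁻⁵ J/m³.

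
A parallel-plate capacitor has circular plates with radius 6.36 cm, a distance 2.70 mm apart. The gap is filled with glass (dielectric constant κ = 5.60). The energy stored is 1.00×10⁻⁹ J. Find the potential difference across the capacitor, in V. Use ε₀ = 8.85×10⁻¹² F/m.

2.93 V

A = π(6.36 cm)² = 1.27×10⁻² m².
C = κε₀A/d = 5.60 × 8.85×10⁻¹² × 1.27×10⁻² / 2.70×10⁻³ = 2.33×10⁻¹⁰ F.
V = √(2U/C) = √(2 × 1.00×10⁻⁹ / 2.33×10⁻¹⁰) = 2.93 V.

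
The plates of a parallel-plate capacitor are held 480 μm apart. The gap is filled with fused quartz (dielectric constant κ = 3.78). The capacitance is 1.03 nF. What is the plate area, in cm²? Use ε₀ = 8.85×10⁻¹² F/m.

A = Cd/(κε₀) = 1.03×10⁻⁹ × 4.80×10⁻⁴ / (3.78 × 8.85×10⁻¹²) = 1.48×10⁻² m².

A ≈ 148 cm²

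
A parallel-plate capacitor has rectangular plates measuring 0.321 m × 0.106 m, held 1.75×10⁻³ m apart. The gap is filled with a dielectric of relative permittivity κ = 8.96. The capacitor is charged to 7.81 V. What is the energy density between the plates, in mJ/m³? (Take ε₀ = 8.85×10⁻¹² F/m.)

0.790 mJ/m³

E = V/d = 7.81 / 1.75×10⁻³ = 4.46×10³ V/m.
u = ½κε₀E² = ½ × 8.96 × 8.85×10⁻¹² × (4.46×10³)² = 7.90×10⁻⁴ J/m³.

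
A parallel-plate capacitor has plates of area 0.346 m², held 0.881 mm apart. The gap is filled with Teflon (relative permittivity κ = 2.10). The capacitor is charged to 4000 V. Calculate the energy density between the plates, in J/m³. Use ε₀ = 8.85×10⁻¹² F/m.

E = V/d = 4000 / 8.81×10⁻⁴ = 4.54×10⁶ V/m.
u = ½κε₀E² = ½ × 2.10 × 8.85×10⁻¹² × (4.54×10⁶)² = 1.92×10² J/m³.

u ≈ 192 J/m³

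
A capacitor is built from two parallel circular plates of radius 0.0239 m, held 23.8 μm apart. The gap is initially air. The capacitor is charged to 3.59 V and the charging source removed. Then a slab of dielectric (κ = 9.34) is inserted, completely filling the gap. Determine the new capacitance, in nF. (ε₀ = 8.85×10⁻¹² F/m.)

A = π(0.0239 m)² = 1.79×10⁻³ m².
Initially C₁ = ε₀A/d = 8.85×10⁻¹² × 1.79×10⁻³ / 2.38×10⁻⁵ = 6.67×10⁻¹⁰ F.
C = κε₀A/d scales with κ, so C₂/C₁ = κ = 9.34.
C₂ = 9.34 × 6.67×10⁻¹⁰ = 6.23×10⁻⁹ F.

6.23 nF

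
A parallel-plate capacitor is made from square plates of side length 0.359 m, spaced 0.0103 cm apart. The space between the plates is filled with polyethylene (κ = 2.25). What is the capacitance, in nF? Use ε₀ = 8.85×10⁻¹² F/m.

A = (0.359 m)² = 0.129 m².
C = κε₀A/d = 2.25 × 8.85×10⁻¹² × 0.129 / 1.03×10⁻⁴ = 2.49×10⁻⁸ F.

24.9 nF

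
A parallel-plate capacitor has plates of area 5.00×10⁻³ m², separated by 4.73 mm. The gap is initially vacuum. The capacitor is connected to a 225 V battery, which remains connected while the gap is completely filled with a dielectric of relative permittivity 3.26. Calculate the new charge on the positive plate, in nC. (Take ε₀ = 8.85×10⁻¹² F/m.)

6.86 nC

Initially C₁ = ε₀A/d = 8.85×10⁻¹² × 5.00×10⁻³ / 4.73×10⁻³ = 9.36×10⁻¹² F.
Q₁ = 2.10×10⁻⁹ C.
Battery connected ⇒ V is held fixed. C₂ = 3.26 C₁ and Q = CV, so Q₂/Q₁ = C₂/C₁ = 3.26.
Q₂ = 3.26 × 2.10×10⁻⁹ = 6.86×10⁻⁹ C.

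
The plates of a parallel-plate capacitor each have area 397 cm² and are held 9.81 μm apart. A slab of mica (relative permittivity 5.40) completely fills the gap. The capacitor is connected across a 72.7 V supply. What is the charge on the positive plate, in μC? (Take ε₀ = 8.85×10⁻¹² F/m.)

A = 397 cm² = 3.97×10⁻² m².
C = κε₀A/d = 5.40 × 8.85×10⁻¹² × 3.97×10⁻² / 9.81×10⁻⁶ = 1.93×10⁻⁷ F.
Q = CV = 1.93×10⁻⁷ × 72.7 = 1.41×10⁻⁵ C.

Q ≈ 14.1 μC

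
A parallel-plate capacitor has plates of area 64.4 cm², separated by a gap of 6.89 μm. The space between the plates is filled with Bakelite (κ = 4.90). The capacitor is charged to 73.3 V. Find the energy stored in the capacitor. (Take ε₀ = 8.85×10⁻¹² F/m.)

109 μJ

A = 64.4 cm² = 6.44×10⁻³ m².
C = κε₀A/d = 4.90 × 8.85×10⁻¹² × 6.44×10⁻³ / 6.89×10⁻⁶ = 4.05×10⁻⁸ F.
U = ½CV² = ½ × 4.05×10⁻⁸ × (73.3)² = 1.09×10⁻⁴ J.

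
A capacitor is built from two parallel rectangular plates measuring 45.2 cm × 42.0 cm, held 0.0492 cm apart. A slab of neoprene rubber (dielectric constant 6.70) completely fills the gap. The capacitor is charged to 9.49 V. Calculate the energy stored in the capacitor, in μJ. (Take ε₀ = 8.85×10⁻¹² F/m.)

U ≈ 1.03 μJ

A = 45.2 × 42.0 cm² = 0.190 m².
C = κε₀A/d = 6.70 × 8.85×10⁻¹² × 0.190 / 4.92×10⁻⁴ = 2.29×10⁻⁸ F.
U = ½CV² = ½ × 2.29×10⁻⁸ × (9.49)² = 1.03×10⁻⁶ J.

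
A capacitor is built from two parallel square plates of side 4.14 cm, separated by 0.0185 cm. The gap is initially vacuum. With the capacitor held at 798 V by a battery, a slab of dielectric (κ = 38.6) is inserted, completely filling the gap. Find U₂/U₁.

Battery connected ⇒ V is held fixed.
C₂ = 38.6 C₁ and U = ½CV², so U₂/U₁ = C₂/C₁ = 38.6.

38.6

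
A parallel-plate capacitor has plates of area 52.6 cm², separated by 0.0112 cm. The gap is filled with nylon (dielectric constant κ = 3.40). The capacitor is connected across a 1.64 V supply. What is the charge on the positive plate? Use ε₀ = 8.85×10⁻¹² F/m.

A = 52.6 cm² = 5.26×10⁻³ m².
C = κε₀A/d = 3.40 × 8.85×10⁻¹² × 5.26×10⁻³ / 1.12×10⁻⁴ = 1.41×10⁻⁹ F.
Q = CV = 1.41×10⁻⁹ × 1.64 = 2.32×10⁻⁹ C.

Q ≈ 2.32 nC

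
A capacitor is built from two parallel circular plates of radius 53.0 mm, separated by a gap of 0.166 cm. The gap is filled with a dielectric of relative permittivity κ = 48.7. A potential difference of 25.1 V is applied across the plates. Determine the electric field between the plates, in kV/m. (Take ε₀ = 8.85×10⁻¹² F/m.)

E = V/d = 25.1 / 1.66×10⁻³ = 1.51×10⁴ V/m.

E ≈ 15.1 kV/m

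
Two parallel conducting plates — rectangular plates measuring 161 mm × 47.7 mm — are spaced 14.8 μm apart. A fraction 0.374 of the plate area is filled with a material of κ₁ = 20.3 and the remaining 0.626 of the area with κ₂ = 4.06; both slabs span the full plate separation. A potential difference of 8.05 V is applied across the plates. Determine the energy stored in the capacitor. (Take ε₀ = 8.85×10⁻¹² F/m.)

U ≈ 1.51 μJ

A = 161 × 47.7 mm² = 7.68×10⁻³ m².
Side-by-side slabs ⇒ two capacitors in parallel, each spanning the full gap.
C₁ = κ₁ε₀A₁/d = 20.3 × 8.85×10⁻¹² × 2.87×10⁻³ / 1.48×10⁻⁵ = 3.49×10⁻⁸ F.
C₂ = κ₂ε₀A₂/d = 4.06 × 8.85×10⁻¹² × 4.81×10⁻³ / 1.48×10⁻⁵ = 1.17×10⁻⁸ F.
C = C₁ + C₂ = 4.65×10⁻⁸ F.
U = ½CV² = ½ × 4.65×10⁻⁸ × (8.05)² = 1.51×10⁻⁶ J.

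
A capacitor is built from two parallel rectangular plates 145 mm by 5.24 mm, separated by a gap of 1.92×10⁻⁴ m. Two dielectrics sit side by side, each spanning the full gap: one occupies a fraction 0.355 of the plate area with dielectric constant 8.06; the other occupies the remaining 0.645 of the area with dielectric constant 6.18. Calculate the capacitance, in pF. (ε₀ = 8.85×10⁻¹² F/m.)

C ≈ 240 pF

A = 145 × 5.24 mm² = 7.60×10⁻⁴ m².
Side-by-side slabs ⇒ two capacitors in parallel, each spanning the full gap.
C₁ = κ₁ε₀A₁/d = 8.06 × 8.85×10⁻¹² × 2.70×10⁻⁴ / 1.92×10⁻⁴ = 1.00×10⁻¹⁰ F.
C₂ = κ₂ε₀A₂/d = 6.18 × 8.85×10⁻¹² × 4.90×10⁻⁴ / 1.92×10⁻⁴ = 1.40×10⁻¹⁰ F.
C = C₁ + C₂ = 2.40×10⁻¹⁰ F.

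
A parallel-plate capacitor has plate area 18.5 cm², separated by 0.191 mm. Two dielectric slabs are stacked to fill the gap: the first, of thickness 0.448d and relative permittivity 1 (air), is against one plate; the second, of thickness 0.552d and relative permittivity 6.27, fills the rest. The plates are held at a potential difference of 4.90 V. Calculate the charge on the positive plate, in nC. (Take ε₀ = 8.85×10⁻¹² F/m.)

Q ≈ 0.784 nC

A = 18.5 cm² = 1.85×10⁻³ m².
Stacked slabs ⇒ two capacitors in series, each with the full plate area.
C₁ = κ₁ε₀A/d₁ = 1.00 × 8.85×10⁻¹² × 1.85×10⁻³ / 8.56×10⁻⁵ = 1.91×10⁻¹⁰ F.
C₂ = κ₂ε₀A/d₂ = 6.27 × 8.85×10⁻¹² × 1.85×10⁻³ / 1.05×10⁻⁴ = 9.74×10⁻¹⁰ F.
C = (1/C₁ + 1/C₂)⁻¹ = 1.60×10⁻¹⁰ F.
Q = CV = 1.60×10⁻¹⁰ × 4.90 = 7.84×10⁻¹⁰ C.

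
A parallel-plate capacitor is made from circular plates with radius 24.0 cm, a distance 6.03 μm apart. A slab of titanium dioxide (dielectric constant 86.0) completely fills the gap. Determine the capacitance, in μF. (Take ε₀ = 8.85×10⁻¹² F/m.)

A = π(24.0 cm)² = 0.181 m².
C = κε₀A/d = 86.0 × 8.85×10⁻¹² × 0.181 / 6.03×10⁻⁶ = 2.28×10⁻⁵ F.

C ≈ 22.8 μF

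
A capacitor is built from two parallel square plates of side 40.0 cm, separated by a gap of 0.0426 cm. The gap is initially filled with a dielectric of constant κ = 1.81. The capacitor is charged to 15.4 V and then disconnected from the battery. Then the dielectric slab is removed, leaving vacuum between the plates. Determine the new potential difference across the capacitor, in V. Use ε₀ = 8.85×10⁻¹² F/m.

27.9 V

A = (40.0 cm)² = 0.160 m².
Initially C₁ = κε₀A/d = 1.81 × 8.85×10⁻¹² × 0.160 / 4.26×10⁻⁴ = 6.02×10⁻⁹ F.
V₁ = 15.4 V.
Isolated ⇒ Q is held fixed. C₂ = 0.552 C₁ and V = Q/C, so V₂/V₁ = C₁/C₂ = 1.81.
V₂ = 1.81 × 15.4 = 27.9 V.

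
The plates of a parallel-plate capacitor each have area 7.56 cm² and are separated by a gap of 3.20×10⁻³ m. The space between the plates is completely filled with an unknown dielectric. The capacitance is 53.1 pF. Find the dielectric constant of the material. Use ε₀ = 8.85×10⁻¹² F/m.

κ ≈ 25.4

A = 7.56 cm² = 7.56×10⁻⁴ m².
κ = Cd/(ε₀A) = 5.31×10⁻¹¹ × 3.20×10⁻³ / (8.85×10⁻¹² × 7.56×10⁻⁴) = 25.4.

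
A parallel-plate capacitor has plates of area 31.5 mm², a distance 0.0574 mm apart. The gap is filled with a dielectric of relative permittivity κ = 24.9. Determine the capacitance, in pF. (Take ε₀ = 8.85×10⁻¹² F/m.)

A = 31.5 mm² = 3.15×10⁻⁵ m².
C = κε₀A/d = 24.9 × 8.85×10⁻¹² × 3.15×10⁻⁵ / 5.74×10⁻⁵ = 1.21×10⁻¹⁰ F.

C ≈ 121 pF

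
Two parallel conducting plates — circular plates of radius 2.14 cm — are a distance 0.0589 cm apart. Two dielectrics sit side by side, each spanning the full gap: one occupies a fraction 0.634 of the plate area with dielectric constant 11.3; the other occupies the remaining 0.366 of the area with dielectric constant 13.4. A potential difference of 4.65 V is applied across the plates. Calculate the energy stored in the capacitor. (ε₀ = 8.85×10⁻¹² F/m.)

A = π(2.14 cm)² = 1.44×10⁻³ m².
Side-by-side slabs ⇒ two capacitors in parallel, each spanning the full gap.
C₁ = κ₁ε₀A₁/d = 11.3 × 8.85×10⁻¹² × 9.12×10⁻⁴ / 5.89×10⁻⁴ = 1.55×10⁻¹⁰ F.
C₂ = κ₂ε₀A₂/d = 13.4 × 8.85×10⁻¹² × 5.27×10⁻⁴ / 5.89×10⁻⁴ = 1.06×10⁻¹⁰ F.
C = C₁ + C₂ = 2.61×10⁻¹⁰ F.
U = ½CV² = ½ × 2.61×10⁻¹⁰ × (4.65)² = 2.82×10⁻⁹ J.

2.82 nJ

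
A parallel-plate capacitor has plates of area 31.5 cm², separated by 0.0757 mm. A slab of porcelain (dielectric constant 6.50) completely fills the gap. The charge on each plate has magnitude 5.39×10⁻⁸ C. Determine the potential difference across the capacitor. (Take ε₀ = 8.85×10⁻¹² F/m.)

V ≈ 22.5 V

A = 31.5 cm² = 3.15×10⁻³ m².
C = κε₀A/d = 6.50 × 8.85×10⁻¹² × 3.15×10⁻³ / 7.57×10⁻⁵ = 2.39×10⁻⁹ F.
V = Q/C = 5.39×10⁻⁸ / 2.39×10⁻⁹ = 22.5 V.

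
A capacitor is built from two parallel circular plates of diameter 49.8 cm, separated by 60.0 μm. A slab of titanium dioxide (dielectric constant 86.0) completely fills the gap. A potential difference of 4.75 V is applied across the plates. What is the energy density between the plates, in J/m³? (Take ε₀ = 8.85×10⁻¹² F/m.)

E = V/d = 4.75 / 6.00×10⁻⁵ = 7.92×10⁴ V/m.
u = ½κε₀E² = ½ × 86.0 × 8.85×10⁻¹² × (7.92×10⁴)² = 2.39 J/m³.

u ≈ 2.39 J/m³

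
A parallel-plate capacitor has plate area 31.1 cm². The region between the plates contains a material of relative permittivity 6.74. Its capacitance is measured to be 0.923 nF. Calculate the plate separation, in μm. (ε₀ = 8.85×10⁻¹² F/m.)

201 μm

A = 31.1 cm² = 3.11×10⁻³ m².
d = κε₀A/C = 6.74 × 8.85×10⁻¹² × 3.11×10⁻³ / 9.23×10⁻¹⁰ = 2.01×10⁻⁴ m.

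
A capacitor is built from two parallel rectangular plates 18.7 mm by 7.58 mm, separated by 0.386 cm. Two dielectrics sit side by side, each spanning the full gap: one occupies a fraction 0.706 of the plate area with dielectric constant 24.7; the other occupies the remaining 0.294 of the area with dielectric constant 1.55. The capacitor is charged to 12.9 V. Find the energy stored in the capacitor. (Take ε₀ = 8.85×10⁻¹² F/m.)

A = 18.7 × 7.58 mm² = 1.42×10⁻⁴ m².
Side-by-side slabs ⇒ two capacitors in parallel, each spanning the full gap.
C₁ = κ₁ε₀A₁/d = 24.7 × 8.85×10⁻¹² × 1.00×10⁻⁴ / 3.86×10⁻³ = 5.67×10⁻¹² F.
C₂ = κ₂ε₀A₂/d = 1.55 × 8.85×10⁻¹² × 4.17×10⁻⁵ / 3.86×10⁻³ = 1.48×10⁻¹³ F.
C = C₁ + C₂ = 5.82×10⁻¹² F.
U = ½CV² = ½ × 5.82×10⁻¹² × (12.9)² = 4.84×10⁻¹⁰ J.

484 pJ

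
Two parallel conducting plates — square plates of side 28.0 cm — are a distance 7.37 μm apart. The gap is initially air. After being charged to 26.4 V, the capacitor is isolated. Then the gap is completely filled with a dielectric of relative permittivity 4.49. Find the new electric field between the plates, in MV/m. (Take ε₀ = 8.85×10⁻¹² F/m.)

0.798 MV/m

A = (28.0 cm)² = 7.84×10⁻² m².
Initially C₁ = ε₀A/d = 8.85×10⁻¹² × 7.84×10⁻² / 7.37×10⁻⁶ = 9.41×10⁻⁸ F.
E₁ = 3.58×10⁶ V/m.
Isolated ⇒ Q is held fixed. V₂ = Q/C₂ = V₁/4.49; E = V/d, so E₂/E₁ = (V₂/V₁)(d₁/d₂) = 0.223.
E₂ = 0.223 × 3.58×10⁶ = 7.98×10⁵ V/m.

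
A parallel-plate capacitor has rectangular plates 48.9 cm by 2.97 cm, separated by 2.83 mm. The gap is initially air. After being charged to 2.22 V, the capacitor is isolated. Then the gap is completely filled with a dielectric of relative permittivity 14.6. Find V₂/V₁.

0.0685

Isolated ⇒ Q is held fixed.
C₂ = 14.6 C₁ and V = Q/C, so V₂/V₁ = C₁/C₂ = 0.0685.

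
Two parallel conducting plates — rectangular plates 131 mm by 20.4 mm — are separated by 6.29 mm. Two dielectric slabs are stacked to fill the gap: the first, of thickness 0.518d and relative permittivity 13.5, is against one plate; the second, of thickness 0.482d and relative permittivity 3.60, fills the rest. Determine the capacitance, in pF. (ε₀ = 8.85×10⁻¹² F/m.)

A = 131 × 20.4 mm² = 2.67×10⁻³ m².
Stacked slabs ⇒ two capacitors in series, each with the full plate area.
C₁ = κ₁ε₀A/d₁ = 13.5 × 8.85×10⁻¹² × 2.67×10⁻³ / 3.26×10⁻³ = 9.80×10⁻¹¹ F.
C₂ = κ₂ε₀A/d₂ = 3.60 × 8.85×10⁻¹² × 2.67×10⁻³ / 3.03×10⁻³ = 2.81×10⁻¹¹ F.
C = (1/C₁ + 1/C₂)⁻¹ = 2.18×10⁻¹¹ F.

21.8 pF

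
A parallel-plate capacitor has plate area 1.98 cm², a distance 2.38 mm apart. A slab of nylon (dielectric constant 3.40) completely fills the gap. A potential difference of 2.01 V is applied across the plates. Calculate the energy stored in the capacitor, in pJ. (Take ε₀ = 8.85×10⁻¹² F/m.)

5.06 pJ

A = 1.98 cm² = 1.98×10⁻⁴ m².
C = κε₀A/d = 3.40 × 8.85×10⁻¹² × 1.98×10⁻⁴ / 2.38×10⁻³ = 2.50×10⁻¹² F.
U = ½CV² = ½ × 2.50×10⁻¹² × (2.01)² = 5.06×10⁻¹² J.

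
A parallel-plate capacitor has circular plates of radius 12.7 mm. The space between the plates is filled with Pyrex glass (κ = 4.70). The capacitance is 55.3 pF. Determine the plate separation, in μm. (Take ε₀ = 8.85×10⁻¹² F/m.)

381 μm

A = π(12.7 mm)² = 5.07×10⁻⁴ m².
d = κε₀A/C = 4.70 × 8.85×10⁻¹² × 5.07×10⁻⁴ / 5.53×10⁻¹¹ = 3.81×10⁻⁴ m.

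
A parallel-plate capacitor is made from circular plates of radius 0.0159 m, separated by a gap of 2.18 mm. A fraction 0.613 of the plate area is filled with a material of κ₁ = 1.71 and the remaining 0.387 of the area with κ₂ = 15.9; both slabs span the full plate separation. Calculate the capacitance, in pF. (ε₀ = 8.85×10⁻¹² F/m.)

A = π(0.0159 m)² = 7.94×10⁻⁴ m².
Side-by-side slabs ⇒ two capacitors in parallel, each spanning the full gap.
C₁ = κ₁ε₀A₁/d = 1.71 × 8.85×10⁻¹² × 4.87×10⁻⁴ / 2.18×10⁻³ = 3.38×10⁻¹² F.
C₂ = κ₂ε₀A₂/d = 15.9 × 8.85×10⁻¹² × 3.07×10⁻⁴ / 2.18×10⁻³ = 1.98×10⁻¹¹ F.
C = C₁ + C₂ = 2.32×10⁻¹¹ F.

23.2 pF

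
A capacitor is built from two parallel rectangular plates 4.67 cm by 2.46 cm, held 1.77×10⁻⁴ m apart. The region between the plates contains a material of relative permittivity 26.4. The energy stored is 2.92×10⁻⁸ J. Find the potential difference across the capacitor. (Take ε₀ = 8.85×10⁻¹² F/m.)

V ≈ 6.21 V

A = 4.67 × 2.46 cm² = 1.15×10⁻³ m².
C = κε₀A/d = 26.4 × 8.85×10⁻¹² × 1.15×10⁻³ / 1.77×10⁻⁴ = 1.52×10⁻⁹ F.
V = √(2U/C) = √(2 × 2.92×10⁻⁸ / 1.52×10⁻⁹) = 6.21 V.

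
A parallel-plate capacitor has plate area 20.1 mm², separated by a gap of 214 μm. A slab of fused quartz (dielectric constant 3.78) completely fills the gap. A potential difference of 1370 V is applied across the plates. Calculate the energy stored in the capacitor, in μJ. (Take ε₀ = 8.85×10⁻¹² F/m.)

A = 20.1 mm² = 2.01×10⁻⁵ m².
C = κε₀A/d = 3.78 × 8.85×10⁻¹² × 2.01×10⁻⁵ / 2.14×10⁻⁴ = 3.14×10⁻¹² F.
U = ½CV² = ½ × 3.14×10⁻¹² × (1370)² = 2.95×10⁻⁶ J.

U ≈ 2.95 μJ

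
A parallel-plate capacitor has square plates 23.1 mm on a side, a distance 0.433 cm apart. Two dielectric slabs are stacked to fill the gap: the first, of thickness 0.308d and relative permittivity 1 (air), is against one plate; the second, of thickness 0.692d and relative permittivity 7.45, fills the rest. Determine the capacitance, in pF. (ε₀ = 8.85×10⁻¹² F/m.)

A = (23.1 mm)² = 5.34×10⁻⁴ m².
Stacked slabs ⇒ two capacitors in series, each with the full plate area.
C₁ = κ₁ε₀A/d₁ = 1.00 × 8.85×10⁻¹² × 5.34×10⁻⁴ / 1.33×10⁻³ = 3.54×10⁻¹² F.
C₂ = κ₂ε₀A/d₂ = 7.45 × 8.85×10⁻¹² × 5.34×10⁻⁴ / 3.00×10⁻³ = 1.17×10⁻¹¹ F.
C = (1/C₁ + 1/C₂)⁻¹ = 2.72×10⁻¹² F.

2.72 pF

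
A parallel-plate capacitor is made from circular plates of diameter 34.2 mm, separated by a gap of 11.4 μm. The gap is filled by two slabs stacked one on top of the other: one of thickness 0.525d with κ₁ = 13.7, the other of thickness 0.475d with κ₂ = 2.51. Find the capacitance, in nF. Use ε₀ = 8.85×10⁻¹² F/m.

3.13 nF

A = π(34.2/2 mm)² = 9.19×10⁻⁴ m².
Stacked slabs ⇒ two capacitors in series, each with the full plate area.
C₁ = κ₁ε₀A/d₁ = 13.7 × 8.85×10⁻¹² × 9.19×10⁻⁴ / 5.98×10⁻⁶ = 1.86×10⁻⁸ F.
C₂ = κ₂ε₀A/d₂ = 2.51 × 8.85×10⁻¹² × 9.19×10⁻⁴ / 5.42×10⁻⁶ = 3.77×10⁻⁹ F.
C = (1/C₁ + 1/C₂)⁻¹ = 3.13×10⁻⁹ F.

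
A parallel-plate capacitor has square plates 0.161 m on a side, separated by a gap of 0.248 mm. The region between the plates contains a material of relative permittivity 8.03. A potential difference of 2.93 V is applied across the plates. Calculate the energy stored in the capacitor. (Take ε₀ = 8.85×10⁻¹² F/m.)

31.9 nJ

A = (0.161 m)² = 2.59×10⁻² m².
C = κε₀A/d = 8.03 × 8.85×10⁻¹² × 2.59×10⁻² / 2.48×10⁻⁴ = 7.43×10⁻⁹ F.
U = ½CV² = ½ × 7.43×10⁻⁹ × (2.93)² = 3.19×10⁻⁸ J.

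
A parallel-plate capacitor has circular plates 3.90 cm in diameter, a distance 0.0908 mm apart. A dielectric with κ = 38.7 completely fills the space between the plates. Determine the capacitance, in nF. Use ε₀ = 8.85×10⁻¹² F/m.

C ≈ 4.51 nF

A = π(3.90/2 cm)² = 1.19×10⁻³ m².
C = κε₀A/d = 38.7 × 8.85×10⁻¹² × 1.19×10⁻³ / 9.08×10⁻⁵ = 4.51×10⁻⁹ F.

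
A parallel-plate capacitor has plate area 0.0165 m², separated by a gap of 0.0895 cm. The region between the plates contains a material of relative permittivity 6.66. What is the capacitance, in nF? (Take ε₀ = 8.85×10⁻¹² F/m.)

C = κε₀A/d = 6.66 × 8.85×10⁻¹² × 1.65×10⁻² / 8.95×10⁻⁴ = 1.09×10⁻⁹ F.

1.09 nF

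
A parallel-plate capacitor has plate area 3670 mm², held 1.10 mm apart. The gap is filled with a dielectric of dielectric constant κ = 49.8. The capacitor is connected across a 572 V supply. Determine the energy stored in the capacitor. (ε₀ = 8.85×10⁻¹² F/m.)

A = 3670 mm² = 3.67×10⁻³ m².
C = κε₀A/d = 49.8 × 8.85×10⁻¹² × 3.67×10⁻³ / 1.10×10⁻³ = 1.47×10⁻⁹ F.
U = ½CV² = ½ × 1.47×10⁻⁹ × (572)² = 2.41×10⁻⁴ J.

U ≈ 241 μJ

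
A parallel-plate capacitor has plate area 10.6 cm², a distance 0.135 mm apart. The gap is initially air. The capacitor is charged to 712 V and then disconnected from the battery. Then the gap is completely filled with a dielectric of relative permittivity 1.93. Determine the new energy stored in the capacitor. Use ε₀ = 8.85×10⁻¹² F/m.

9.13 μJ

A = 10.6 cm² = 1.06×10⁻³ m².
Initially C₁ = ε₀A/d = 8.85×10⁻¹² × 1.06×10⁻³ / 1.35×10⁻⁴ = 6.95×10⁻¹¹ F.
U₁ = 1.76×10⁻⁵ J.
Isolated ⇒ Q is held fixed. C₂ = 1.93 C₁ and U = Q²/(2C), so U₂/U₁ = C₁/C₂ = 0.518.
U₂ = 0.518 × 1.76×10⁻⁵ = 9.13×10⁻⁶ J.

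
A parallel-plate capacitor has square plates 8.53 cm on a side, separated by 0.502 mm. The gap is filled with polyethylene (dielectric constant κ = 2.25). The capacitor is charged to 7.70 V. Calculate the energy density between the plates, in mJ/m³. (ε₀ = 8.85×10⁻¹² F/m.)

2.34 mJ/m³

E = V/d = 7.70 / 5.02×10⁻⁴ = 1.53×10⁴ V/m.
u = ½κε₀E² = ½ × 2.25 × 8.85×10⁻¹² × (1.53×10⁴)² = 2.34×10⁻³ J/m³.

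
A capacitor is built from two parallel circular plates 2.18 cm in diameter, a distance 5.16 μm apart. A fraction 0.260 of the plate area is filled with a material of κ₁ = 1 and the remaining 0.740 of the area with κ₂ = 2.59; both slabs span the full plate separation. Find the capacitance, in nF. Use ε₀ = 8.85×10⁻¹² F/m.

A = π(2.18/2 cm)² = 3.73×10⁻⁴ m².
Side-by-side slabs ⇒ two capacitors in parallel, each spanning the full gap.
C₁ = κ₁ε₀A₁/d = 1.00 × 8.85×10⁻¹² × 9.70×10⁻⁵ / 5.16×10⁻⁶ = 1.66×10⁻¹⁰ F.
C₂ = κ₂ε₀A₂/d = 2.59 × 8.85×10⁻¹² × 2.76×10⁻⁴ / 5.16×10⁻⁶ = 1.23×10⁻⁹ F.
C = C₁ + C₂ = 1.39×10⁻⁹ F.

C ≈ 1.39 nF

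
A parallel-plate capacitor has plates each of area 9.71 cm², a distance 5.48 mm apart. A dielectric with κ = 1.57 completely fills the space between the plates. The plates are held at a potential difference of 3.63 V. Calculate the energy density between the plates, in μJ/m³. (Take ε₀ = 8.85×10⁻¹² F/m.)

E = V/d = 3.63 / 5.48×10⁻³ = 6.62×10² V/m.
u = ½κε₀E² = ½ × 1.57 × 8.85×10⁻¹² × (6.62×10²)² = 3.05×10⁻⁶ J/m³.

u ≈ 3.05 μJ/m³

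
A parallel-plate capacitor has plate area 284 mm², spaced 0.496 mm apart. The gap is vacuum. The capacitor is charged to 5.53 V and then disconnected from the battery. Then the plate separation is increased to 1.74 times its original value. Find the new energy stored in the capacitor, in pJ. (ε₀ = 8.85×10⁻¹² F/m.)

135 pJ

A = 284 mm² = 2.84×10⁻⁴ m².
Initially C₁ = ε₀A/d = 8.85×10⁻¹² × 2.84×10⁻⁴ / 4.96×10⁻⁴ = 5.07×10⁻¹² F.
U₁ = 7.75×10⁻¹¹ J.
Isolated ⇒ Q is held fixed. C₂ = 0.575 C₁ and U = Q²/(2C), so U₂/U₁ = C₁/C₂ = 1.74.
U₂ = 1.74 × 7.75×10⁻¹¹ = 1.35×10⁻¹⁰ J.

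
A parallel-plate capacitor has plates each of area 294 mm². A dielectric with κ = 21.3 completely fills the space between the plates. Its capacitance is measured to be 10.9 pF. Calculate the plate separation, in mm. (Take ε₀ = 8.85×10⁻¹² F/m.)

A = 294 mm² = 2.94×10⁻⁴ m².
d = κε₀A/C = 21.3 × 8.85×10⁻¹² × 2.94×10⁻⁴ / 1.09×10⁻¹¹ = 5.08×10⁻³ m.

5.08 mm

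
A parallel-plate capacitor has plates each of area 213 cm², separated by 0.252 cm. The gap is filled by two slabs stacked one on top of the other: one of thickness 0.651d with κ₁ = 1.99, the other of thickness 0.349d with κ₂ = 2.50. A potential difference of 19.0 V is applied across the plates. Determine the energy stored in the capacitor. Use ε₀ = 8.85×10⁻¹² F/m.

U ≈ 28.9 nJ

A = 213 cm² = 2.13×10⁻² m².
Stacked slabs ⇒ two capacitors in series, each with the full plate area.
C₁ = κ₁ε₀A/d₁ = 1.99 × 8.85×10⁻¹² × 2.13×10⁻² / 1.64×10⁻³ = 2.29×10⁻¹⁰ F.
C₂ = κ₂ε₀A/d₂ = 2.50 × 8.85×10⁻¹² × 2.13×10⁻² / 8.79×10⁻⁴ = 5.36×10⁻¹⁰ F.
C = (1/C₁ + 1/C₂)⁻¹ = 1.60×10⁻¹⁰ F.
U = ½CV² = ½ × 1.60×10⁻¹⁰ × (19.0)² = 2.89×10⁻⁸ J.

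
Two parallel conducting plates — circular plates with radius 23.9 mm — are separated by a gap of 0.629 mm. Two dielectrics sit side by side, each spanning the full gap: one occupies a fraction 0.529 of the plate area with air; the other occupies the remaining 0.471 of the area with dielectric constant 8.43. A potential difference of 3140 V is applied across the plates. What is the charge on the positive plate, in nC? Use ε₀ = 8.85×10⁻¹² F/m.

357 nC

A = π(23.9 mm)² = 1.79×10⁻³ m².
Side-by-side slabs ⇒ two capacitors in parallel, each spanning the full gap.
C₁ = κ₁ε₀A₁/d = 1.00 × 8.85×10⁻¹² × 9.49×10⁻⁴ / 6.29×10⁻⁴ = 1.34×10⁻¹¹ F.
C₂ = κ₂ε₀A₂/d = 8.43 × 8.85×10⁻¹² × 8.45×10⁻⁴ / 6.29×10⁻⁴ = 1.00×10⁻¹⁰ F.
C = C₁ + C₂ = 1.14×10⁻¹⁰ F.
Q = CV = 1.14×10⁻¹⁰ × 3140 = 3.57×10⁻⁷ C.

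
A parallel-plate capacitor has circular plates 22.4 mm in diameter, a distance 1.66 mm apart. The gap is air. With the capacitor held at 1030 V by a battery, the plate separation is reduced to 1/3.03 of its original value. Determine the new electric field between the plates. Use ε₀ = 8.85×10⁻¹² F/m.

E ≈ 1.88 MV/m

A = π(22.4/2 mm)² = 3.94×10⁻⁴ m².
Initially C₁ = ε₀A/d = 8.85×10⁻¹² × 3.94×10⁻⁴ / 1.66×10⁻³ = 2.10×10⁻¹² F.
E₁ = 6.20×10⁵ V/m.
Battery connected ⇒ V is held fixed. E = V/d, so E₂/E₁ = d₁/d₂ = 3.03.
E₂ = 3.03 × 6.20×10⁵ = 1.88×10⁶ V/m.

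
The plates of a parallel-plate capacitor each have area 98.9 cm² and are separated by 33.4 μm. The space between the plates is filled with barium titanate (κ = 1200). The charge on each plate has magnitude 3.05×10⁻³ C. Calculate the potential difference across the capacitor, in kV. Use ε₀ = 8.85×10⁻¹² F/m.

V ≈ 0.970 kV

A = 98.9 cm² = 9.89×10⁻³ m².
C = κε₀A/d = 1200 × 8.85×10⁻¹² × 9.89×10⁻³ / 3.34×10⁻⁵ = 3.14×10⁻⁶ F.
V = Q/C = 3.05×10⁻³ / 3.14×10⁻⁶ = 9.70×10² V.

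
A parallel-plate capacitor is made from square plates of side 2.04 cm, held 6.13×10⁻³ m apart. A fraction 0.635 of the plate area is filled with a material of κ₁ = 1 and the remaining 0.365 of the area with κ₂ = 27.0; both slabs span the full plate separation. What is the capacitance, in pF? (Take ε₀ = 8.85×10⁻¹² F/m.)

C ≈ 6.30 pF

A = (2.04 cm)² = 4.16×10⁻⁴ m².
Side-by-side slabs ⇒ two capacitors in parallel, each spanning the full gap.
C₁ = κ₁ε₀A₁/d = 1.00 × 8.85×10⁻¹² × 2.64×10⁻⁴ / 6.13×10⁻³ = 3.82×10⁻¹³ F.
C₂ = κ₂ε₀A₂/d = 27.0 × 8.85×10⁻¹² × 1.52×10⁻⁴ / 6.13×10⁻³ = 5.92×10⁻¹² F.
C = C₁ + C₂ = 6.30×10⁻¹² F.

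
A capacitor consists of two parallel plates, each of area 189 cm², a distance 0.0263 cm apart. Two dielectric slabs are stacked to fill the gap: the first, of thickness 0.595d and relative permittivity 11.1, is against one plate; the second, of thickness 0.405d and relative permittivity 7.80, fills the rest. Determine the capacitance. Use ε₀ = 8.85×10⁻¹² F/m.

6.03 nF

A = 189 cm² = 1.89×10⁻² m².
Stacked slabs ⇒ two capacitors in series, each with the full plate area.
C₁ = κ₁ε₀A/d₁ = 11.1 × 8.85×10⁻¹² × 1.89×10⁻² / 1.56×10⁻⁴ = 1.19×10⁻⁸ F.
C₂ = κ₂ε₀A/d₂ = 7.80 × 8.85×10⁻¹² × 1.89×10⁻² / 1.07×10⁻⁴ = 1.22×10⁻⁸ F.
C = (1/C₁ + 1/C₂)⁻¹ = 6.03×10⁻⁹ F.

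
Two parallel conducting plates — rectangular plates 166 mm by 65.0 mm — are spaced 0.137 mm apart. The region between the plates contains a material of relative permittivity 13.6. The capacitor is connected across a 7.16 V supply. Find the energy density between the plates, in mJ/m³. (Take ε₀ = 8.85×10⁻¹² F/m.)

E = V/d = 7.16 / 1.37×10⁻⁴ = 5.23×10⁴ V/m.
u = ½κε₀E² = ½ × 13.6 × 8.85×10⁻¹² × (5.23×10⁴)² = 0.164 J/m³.

u ≈ 164 mJ/m³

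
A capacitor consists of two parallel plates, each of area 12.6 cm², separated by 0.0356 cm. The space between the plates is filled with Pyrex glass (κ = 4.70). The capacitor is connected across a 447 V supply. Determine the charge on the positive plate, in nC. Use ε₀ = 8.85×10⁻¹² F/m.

65.8 nC

A = 12.6 cm² = 1.26×10⁻³ m².
C = κε₀A/d = 4.70 × 8.85×10⁻¹² × 1.26×10⁻³ / 3.56×10⁻⁴ = 1.47×10⁻¹⁰ F.
Q = CV = 1.47×10⁻¹⁰ × 447 = 6.58×10⁻⁸ C.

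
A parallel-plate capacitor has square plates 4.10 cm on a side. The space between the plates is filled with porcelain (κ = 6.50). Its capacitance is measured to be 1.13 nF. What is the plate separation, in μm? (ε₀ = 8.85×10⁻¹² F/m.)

d ≈ 85.6 μm

A = (4.10 cm)² = 1.68×10⁻³ m².
d = κε₀A/C = 6.50 × 8.85×10⁻¹² × 1.68×10⁻³ / 1.13×10⁻⁹ = 8.56×10⁻⁵ m.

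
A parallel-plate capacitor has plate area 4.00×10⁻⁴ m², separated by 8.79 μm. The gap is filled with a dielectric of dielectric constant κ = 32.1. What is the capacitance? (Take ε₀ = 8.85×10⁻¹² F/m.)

12.9 nF

C = κε₀A/d = 32.1 × 8.85×10⁻¹² × 4.00×10⁻⁴ / 8.79×10⁻⁶ = 1.29×10⁻⁸ F.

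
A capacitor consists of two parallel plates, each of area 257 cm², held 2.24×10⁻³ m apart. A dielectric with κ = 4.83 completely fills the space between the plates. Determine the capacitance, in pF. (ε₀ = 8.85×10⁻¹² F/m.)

A = 257 cm² = 2.57×10⁻² m².
C = κε₀A/d = 4.83 × 8.85×10⁻¹² × 2.57×10⁻² / 2.24×10⁻³ = 4.90×10⁻¹⁰ F.

C ≈ 490 pF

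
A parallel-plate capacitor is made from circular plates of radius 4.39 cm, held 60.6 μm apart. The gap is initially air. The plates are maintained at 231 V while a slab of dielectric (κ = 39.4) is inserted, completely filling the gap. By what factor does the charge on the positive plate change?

39.4

Battery connected ⇒ V is held fixed.
C₂ = 39.4 C₁ and Q = CV, so Q₂/Q₁ = C₂/C₁ = 39.4.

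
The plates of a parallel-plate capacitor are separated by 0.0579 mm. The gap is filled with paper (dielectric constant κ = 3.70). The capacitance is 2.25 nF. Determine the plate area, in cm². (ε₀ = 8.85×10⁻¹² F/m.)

A ≈ 39.8 cm²

A = Cd/(κε₀) = 2.25×10⁻⁹ × 5.79×10⁻⁵ / (3.70 × 8.85×10⁻¹²) = 3.98×10⁻³ m².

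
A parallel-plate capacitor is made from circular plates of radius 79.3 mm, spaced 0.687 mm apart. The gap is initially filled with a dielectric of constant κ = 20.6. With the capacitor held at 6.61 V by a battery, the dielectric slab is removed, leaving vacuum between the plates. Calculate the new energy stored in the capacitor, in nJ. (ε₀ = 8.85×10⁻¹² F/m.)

U ≈ 5.56 nJ

A = π(79.3 mm)² = 1.98×10⁻² m².
Initially C₁ = κε₀A/d = 20.6 × 8.85×10⁻¹² × 1.98×10⁻² / 6.87×10⁻⁴ = 5.24×10⁻⁹ F.
U₁ = 1.15×10⁻⁷ J.
Battery connected ⇒ V is held fixed. C₂ = 0.0485 C₁ and U = ½CV², so U₂/U₁ = C₂/C₁ = 0.0485.
U₂ = 0.0485 × 1.15×10⁻⁷ = 5.56×10⁻⁹ J.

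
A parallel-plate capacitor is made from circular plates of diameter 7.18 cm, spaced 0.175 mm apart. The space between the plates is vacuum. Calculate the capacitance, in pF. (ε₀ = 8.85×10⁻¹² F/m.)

205 pF

A = π(7.18/2 cm)² = 4.05×10⁻³ m².
C = ε₀A/d = 8.85×10⁻¹² × 4.05×10⁻³ / 1.75×10⁻⁴ = 2.05×10⁻¹⁰ F.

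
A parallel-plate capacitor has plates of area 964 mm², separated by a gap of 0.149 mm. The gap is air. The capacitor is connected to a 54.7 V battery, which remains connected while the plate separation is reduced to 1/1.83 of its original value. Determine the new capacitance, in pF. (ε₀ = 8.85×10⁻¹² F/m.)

C ≈ 105 pF

A = 964 mm² = 9.64×10⁻⁴ m².
Initially C₁ = ε₀A/d = 8.85×10⁻¹² × 9.64×10⁻⁴ / 1.49×10⁻⁴ = 5.73×10⁻¹¹ F.
C = ε₀A/d scales as 1/d, so C₂/C₁ = d₁/d₂ = 1.83.
C₂ = 1.83 × 5.73×10⁻¹¹ = 1.05×10⁻¹⁰ F.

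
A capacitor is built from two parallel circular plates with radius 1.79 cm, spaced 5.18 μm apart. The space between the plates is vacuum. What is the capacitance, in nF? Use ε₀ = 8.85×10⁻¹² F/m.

1.72 nF

A = π(1.79 cm)² = 1.01×10⁻³ m².
C = ε₀A/d = 8.85×10⁻¹² × 1.01×10⁻³ / 5.18×10⁻⁶ = 1.72×10⁻⁹ F.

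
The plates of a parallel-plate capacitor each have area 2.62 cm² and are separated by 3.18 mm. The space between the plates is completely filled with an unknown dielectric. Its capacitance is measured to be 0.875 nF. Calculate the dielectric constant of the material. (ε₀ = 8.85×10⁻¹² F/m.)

A = 2.62 cm² = 2.62×10⁻⁴ m².
κ = Cd/(ε₀A) = 8.75×10⁻¹⁰ × 3.18×10⁻³ / (8.85×10⁻¹² × 2.62×10⁻⁴) = 1200.

κ ≈ 1200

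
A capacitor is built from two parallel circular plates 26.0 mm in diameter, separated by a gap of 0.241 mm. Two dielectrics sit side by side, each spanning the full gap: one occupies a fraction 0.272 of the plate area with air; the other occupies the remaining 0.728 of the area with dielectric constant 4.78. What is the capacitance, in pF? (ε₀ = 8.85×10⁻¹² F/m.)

73.1 pF

A = π(26.0/2 mm)² = 5.31×10⁻⁴ m².
Side-by-side slabs ⇒ two capacitors in parallel, each spanning the full gap.
C₁ = κ₁ε₀A₁/d = 1.00 × 8.85×10⁻¹² × 1.44×10⁻⁴ / 2.41×10⁻⁴ = 5.30×10⁻¹² F.
C₂ = κ₂ε₀A₂/d = 4.78 × 8.85×10⁻¹² × 3.87×10⁻⁴ / 2.41×10⁻⁴ = 6.78×10⁻¹¹ F.
C = C₁ + C₂ = 7.31×10⁻¹¹ F.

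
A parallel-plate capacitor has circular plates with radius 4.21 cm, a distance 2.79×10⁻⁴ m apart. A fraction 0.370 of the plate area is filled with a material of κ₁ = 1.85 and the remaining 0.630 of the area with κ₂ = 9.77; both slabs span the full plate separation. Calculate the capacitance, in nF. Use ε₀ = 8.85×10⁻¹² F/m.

C ≈ 1.21 nF

A = π(4.21 cm)² = 5.57×10⁻³ m².
Side-by-side slabs ⇒ two capacitors in parallel, each spanning the full gap.
C₁ = κ₁ε₀A₁/d = 1.85 × 8.85×10⁻¹² × 2.06×10⁻³ / 2.79×10⁻⁴ = 1.21×10⁻¹⁰ F.
C₂ = κ₂ε₀A₂/d = 9.77 × 8.85×10⁻¹² × 3.51×10⁻³ / 2.79×10⁻⁴ = 1.09×10⁻⁹ F.
C = C₁ + C₂ = 1.21×10⁻⁹ F.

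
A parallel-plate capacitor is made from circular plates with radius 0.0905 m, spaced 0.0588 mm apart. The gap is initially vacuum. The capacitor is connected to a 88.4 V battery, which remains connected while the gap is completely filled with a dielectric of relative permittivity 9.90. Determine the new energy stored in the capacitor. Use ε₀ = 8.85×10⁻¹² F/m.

U ≈ 150 μJ

A = π(0.0905 m)² = 2.57×10⁻² m².
Initially C₁ = ε₀A/d = 8.85×10⁻¹² × 2.57×10⁻² / 5.88×10⁻⁵ = 3.87×10⁻⁹ F.
U₁ = 1.51×10⁻⁵ J.
Battery connected ⇒ V is held fixed. C₂ = 9.90 C₁ and U = ½CV², so U₂/U₁ = C₂/C₁ = 9.90.
U₂ = 9.90 × 1.51×10⁻⁵ = 1.50×10⁻⁴ J.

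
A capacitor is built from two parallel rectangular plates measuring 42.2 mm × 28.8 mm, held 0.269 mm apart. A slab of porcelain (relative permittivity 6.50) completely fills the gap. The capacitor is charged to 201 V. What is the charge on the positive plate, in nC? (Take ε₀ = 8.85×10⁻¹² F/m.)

Q ≈ 52.2 nC

A = 42.2 × 28.8 mm² = 1.22×10⁻³ m².
C = κε₀A/d = 6.50 × 8.85×10⁻¹² × 1.22×10⁻³ / 2.69×10⁻⁴ = 2.60×10⁻¹⁰ F.
Q = CV = 2.60×10⁻¹⁰ × 201 = 5.22×10⁻⁸ C.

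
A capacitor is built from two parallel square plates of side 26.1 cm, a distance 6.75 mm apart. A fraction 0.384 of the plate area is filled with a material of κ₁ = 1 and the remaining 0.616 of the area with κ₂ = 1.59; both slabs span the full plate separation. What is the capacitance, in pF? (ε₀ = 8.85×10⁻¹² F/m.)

A = (26.1 cm)² = 6.81×10⁻² m².
Side-by-side slabs ⇒ two capacitors in parallel, each spanning the full gap.
C₁ = κ₁ε₀A₁/d = 1.00 × 8.85×10⁻¹² × 2.62×10⁻² / 6.75×10⁻³ = 3.43×10⁻¹¹ F.
C₂ = κ₂ε₀A₂/d = 1.59 × 8.85×10⁻¹² × 4.20×10⁻² / 6.75×10⁻³ = 8.75×10⁻¹¹ F.
C = C₁ + C₂ = 1.22×10⁻¹⁰ F.

C ≈ 122 pF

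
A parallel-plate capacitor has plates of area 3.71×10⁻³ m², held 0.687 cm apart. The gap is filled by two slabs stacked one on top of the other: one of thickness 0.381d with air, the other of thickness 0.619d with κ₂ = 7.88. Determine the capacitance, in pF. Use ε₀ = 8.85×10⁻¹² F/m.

Stacked slabs ⇒ two capacitors in series, each with the full plate area.
C₁ = κ₁ε₀A/d₁ = 1.00 × 8.85×10⁻¹² × 3.71×10⁻³ / 2.62×10⁻³ = 1.25×10⁻¹¹ F.
C₂ = κ₂ε₀A/d₂ = 7.88 × 8.85×10⁻¹² × 3.71×10⁻³ / 4.25×10⁻³ = 6.08×10⁻¹¹ F.
C = (1/C₁ + 1/C₂)⁻¹ = 1.04×10⁻¹¹ F.

C ≈ 10.4 pF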